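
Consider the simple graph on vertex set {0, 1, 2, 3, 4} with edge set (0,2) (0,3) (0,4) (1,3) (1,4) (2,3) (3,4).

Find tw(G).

A width-2 tree decomposition is:
Bags: B1 = {0, 2, 3}  B2 = {0, 3, 4}  B3 = {1, 3, 4}
Tree: B1–B2, B2–B3
Every bag has size at most 3, so the width is 3 − 1 = 2 and tw(G) ≤ 2. For the lower bound, the 3 vertices {0, 2, 3} are pairwise adjacent, and any tree decomposition puts a clique entirely inside one bag — forcing width ≥ 2. The upper and lower bounds meet at 2, so that is the treewidth.

2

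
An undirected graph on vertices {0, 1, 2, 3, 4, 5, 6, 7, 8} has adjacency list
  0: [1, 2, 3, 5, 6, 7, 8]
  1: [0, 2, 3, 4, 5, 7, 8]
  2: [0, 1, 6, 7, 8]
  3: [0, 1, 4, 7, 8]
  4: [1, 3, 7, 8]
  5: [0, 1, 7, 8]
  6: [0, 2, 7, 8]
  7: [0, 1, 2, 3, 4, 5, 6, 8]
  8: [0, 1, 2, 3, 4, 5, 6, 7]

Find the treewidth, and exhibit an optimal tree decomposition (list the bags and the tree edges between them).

Treewidth 4.
Bags: B1 = {0, 1, 5, 7, 8}  B2 = {0, 1, 3, 7, 8}  B3 = {0, 1, 2, 7, 8}  B4 = {0, 2, 6, 7, 8}  B5 = {1, 3, 4, 7, 8}
Tree: B1–B2, B1–B3, B3–B4, B2–B5

Every bag has size at most 5, so the width is 5 − 1 = 4 and tw(G) ≤ 4. Conversely, {0, 1, 2, 7, 8} is a clique of size 5, and the vertices of any clique must share a bag in every tree decomposition; so some bag has ≥ 5 vertices and tw(G) ≥ 4. Combining the bounds, tw(G) = 4.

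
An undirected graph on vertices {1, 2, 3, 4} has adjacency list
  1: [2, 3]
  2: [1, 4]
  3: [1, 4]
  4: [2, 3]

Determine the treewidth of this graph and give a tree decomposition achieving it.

Treewidth 2.
One such decomposition:
Bags: B1 = {1, 2, 3}  B2 = {2, 3, 4}
Tree: B1–B2

Every bag has size at most 3, so the width is 3 − 1 = 2 and tw(G) ≤ 2. For the lower bound, G contains the cycle 2–1–3–4–2, so G is not a forest; only forests have treewidth ≤ 1, hence tw(G) ≥ 2. Combining the bounds, tw(G) = 2.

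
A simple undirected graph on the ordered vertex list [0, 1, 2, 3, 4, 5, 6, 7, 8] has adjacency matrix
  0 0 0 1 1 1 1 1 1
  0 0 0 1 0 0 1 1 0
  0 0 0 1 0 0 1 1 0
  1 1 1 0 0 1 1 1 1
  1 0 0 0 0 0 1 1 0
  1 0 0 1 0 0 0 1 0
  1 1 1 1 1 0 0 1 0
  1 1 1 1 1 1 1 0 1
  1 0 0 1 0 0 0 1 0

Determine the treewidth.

3

A width-3 tree decomposition is:
Bags: B1 = {0, 3, 6, 7}  B2 = {0, 4, 6, 7}  B3 = {0, 3, 5, 7}  B4 = {2, 3, 6, 7}  B5 = {1, 3, 6, 7}  B6 = {0, 3, 7, 8}
Tree: B1–B2, B1–B3, B1–B4, B4–B5, B1–B6
The largest bag has 4 vertices, giving width 3; this decomposition certifies tw(G) ≤ 3. For the lower bound, the 4 vertices {0, 3, 7, 8} are pairwise adjacent, and any tree decomposition puts a clique entirely inside one bag — forcing width ≥ 3. Combining the bounds, tw(G) = 3.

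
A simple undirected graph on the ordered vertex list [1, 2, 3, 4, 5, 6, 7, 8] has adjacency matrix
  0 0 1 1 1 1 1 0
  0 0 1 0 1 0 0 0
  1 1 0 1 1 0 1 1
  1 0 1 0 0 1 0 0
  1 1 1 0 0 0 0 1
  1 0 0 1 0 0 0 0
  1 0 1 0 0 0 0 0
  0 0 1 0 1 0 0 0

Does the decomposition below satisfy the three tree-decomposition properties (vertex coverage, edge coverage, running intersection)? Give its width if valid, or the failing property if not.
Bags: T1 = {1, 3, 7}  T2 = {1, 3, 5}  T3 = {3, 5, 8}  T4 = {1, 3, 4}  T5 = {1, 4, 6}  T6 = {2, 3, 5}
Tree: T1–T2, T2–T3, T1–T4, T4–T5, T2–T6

Vertex coverage: the bags together contain {1, 2, 3, 4, 5, 6, 7, 8}, the full vertex set. Edge coverage: each edge of G has both endpoints in at least one bag. Running intersection: for every vertex, the bags containing it form a connected subtree. All three properties hold, so this is a valid tree decomposition of width max|bag| − 1 = 2, and hence tw(G) ≤ 2.

Yes; width 2.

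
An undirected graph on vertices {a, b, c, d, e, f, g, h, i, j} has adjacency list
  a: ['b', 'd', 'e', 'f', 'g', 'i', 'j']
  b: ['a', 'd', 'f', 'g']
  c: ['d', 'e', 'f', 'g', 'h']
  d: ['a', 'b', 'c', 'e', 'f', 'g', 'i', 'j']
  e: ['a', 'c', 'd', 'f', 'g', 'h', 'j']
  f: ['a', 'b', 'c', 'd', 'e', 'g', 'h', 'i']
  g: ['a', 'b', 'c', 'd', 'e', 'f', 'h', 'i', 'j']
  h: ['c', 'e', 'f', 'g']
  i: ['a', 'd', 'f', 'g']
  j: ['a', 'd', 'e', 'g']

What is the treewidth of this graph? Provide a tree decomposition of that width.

Treewidth 4.
One optimal decomposition is:
Bags: B1 = {a, d, e, f, g}  B2 = {c, d, e, f, g}  B3 = {c, e, f, g, h}  B4 = {a, d, e, g, j}  B5 = {a, b, d, f, g}  B6 = {a, d, f, g, i}
Tree: B1–B2, B2–B3, B1–B4, B1–B5, B5–B6

Every bag has size at most 5, so the width is 5 − 1 = 4 and tw(G) ≤ 4. Conversely, {a, d, e, g, j} is a clique of size 5, and the vertices of any clique must share a bag in every tree decomposition; so some bag has ≥ 5 vertices and tw(G) ≥ 4. Combining the bounds, tw(G) = 4.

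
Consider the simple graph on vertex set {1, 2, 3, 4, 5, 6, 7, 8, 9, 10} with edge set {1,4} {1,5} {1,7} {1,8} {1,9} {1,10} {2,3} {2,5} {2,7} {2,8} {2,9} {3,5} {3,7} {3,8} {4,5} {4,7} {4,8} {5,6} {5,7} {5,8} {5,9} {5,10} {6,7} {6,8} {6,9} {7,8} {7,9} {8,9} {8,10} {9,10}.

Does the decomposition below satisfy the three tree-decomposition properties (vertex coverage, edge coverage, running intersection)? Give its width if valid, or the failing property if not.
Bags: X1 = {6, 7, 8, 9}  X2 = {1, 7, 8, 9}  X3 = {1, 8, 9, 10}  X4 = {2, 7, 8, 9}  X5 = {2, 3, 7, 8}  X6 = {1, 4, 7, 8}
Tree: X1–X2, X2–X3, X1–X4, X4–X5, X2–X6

A tree decomposition must satisfy three properties: every vertex lies in some bag; for every edge, both endpoints lie together in some bag; and for every vertex, the bags containing it form a connected subtree. Here vertex 5 appears in no bag, so the decomposition is invalid.

No — vertex 5 appears in no bag.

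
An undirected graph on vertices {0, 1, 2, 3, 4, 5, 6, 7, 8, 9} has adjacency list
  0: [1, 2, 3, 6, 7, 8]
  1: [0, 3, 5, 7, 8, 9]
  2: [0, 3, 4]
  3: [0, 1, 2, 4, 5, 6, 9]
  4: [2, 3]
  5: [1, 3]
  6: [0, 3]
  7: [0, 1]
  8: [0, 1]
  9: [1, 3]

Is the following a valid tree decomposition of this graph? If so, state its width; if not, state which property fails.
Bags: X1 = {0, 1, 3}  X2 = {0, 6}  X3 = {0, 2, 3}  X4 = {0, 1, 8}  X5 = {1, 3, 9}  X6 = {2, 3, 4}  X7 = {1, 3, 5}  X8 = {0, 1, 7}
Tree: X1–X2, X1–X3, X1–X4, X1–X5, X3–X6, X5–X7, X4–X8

No — edge (3,6) lies in no bag.

A tree decomposition must satisfy three properties: every vertex lies in some bag; for every edge, both endpoints lie together in some bag; and for every vertex, the bags containing it form a connected subtree. Here edge (3,6) lies in no bag, so the decomposition is invalid.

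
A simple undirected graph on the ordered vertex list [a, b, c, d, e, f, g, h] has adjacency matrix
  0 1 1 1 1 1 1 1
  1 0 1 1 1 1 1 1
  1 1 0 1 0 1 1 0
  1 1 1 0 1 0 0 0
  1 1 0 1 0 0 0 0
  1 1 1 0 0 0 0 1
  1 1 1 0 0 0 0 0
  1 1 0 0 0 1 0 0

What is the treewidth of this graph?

3

A width-3 tree decomposition is:
Bags: B1 = {a, b, c, f}  B2 = {a, b, c, d}  B3 = {a, b, f, h}  B4 = {a, b, d, e}  B5 = {a, b, c, g}
Tree: B1–B2, B1–B3, B2–B4, B2–B5
The largest bag has 4 vertices, giving width 3; this decomposition certifies tw(G) ≤ 3. For the lower bound, the 4 vertices {a, b, d, e} are pairwise adjacent, and any tree decomposition puts a clique entirely inside one bag — forcing width ≥ 3. Hence tw(G) = 3 exactly.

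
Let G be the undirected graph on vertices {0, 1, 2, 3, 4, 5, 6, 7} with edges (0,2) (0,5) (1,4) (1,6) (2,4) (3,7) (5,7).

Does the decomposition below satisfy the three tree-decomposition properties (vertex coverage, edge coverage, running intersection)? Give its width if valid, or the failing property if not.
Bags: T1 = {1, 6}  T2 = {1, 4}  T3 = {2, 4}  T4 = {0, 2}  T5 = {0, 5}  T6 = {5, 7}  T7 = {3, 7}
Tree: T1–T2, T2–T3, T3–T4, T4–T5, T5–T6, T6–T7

Every vertex of G appears in some bag (union = {0, 1, 2, 3, 4, 5, 6, 7}); every edge is covered by a bag; and for each vertex v the set of bags containing v is connected in the bag tree. The decomposition is therefore valid. The largest bag has 2 vertices, so the width is 1.

Yes; width 1.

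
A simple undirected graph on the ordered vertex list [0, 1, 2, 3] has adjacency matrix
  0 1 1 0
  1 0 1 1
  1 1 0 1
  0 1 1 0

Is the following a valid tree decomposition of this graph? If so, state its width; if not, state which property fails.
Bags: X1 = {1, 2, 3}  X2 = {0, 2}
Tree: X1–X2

A tree decomposition must satisfy three properties: every vertex lies in some bag; for every edge, both endpoints lie together in some bag; and for every vertex, the bags containing it form a connected subtree. Here edge (1,0) lies in no bag, so the decomposition is invalid.

No — edge (1,0) lies in no bag.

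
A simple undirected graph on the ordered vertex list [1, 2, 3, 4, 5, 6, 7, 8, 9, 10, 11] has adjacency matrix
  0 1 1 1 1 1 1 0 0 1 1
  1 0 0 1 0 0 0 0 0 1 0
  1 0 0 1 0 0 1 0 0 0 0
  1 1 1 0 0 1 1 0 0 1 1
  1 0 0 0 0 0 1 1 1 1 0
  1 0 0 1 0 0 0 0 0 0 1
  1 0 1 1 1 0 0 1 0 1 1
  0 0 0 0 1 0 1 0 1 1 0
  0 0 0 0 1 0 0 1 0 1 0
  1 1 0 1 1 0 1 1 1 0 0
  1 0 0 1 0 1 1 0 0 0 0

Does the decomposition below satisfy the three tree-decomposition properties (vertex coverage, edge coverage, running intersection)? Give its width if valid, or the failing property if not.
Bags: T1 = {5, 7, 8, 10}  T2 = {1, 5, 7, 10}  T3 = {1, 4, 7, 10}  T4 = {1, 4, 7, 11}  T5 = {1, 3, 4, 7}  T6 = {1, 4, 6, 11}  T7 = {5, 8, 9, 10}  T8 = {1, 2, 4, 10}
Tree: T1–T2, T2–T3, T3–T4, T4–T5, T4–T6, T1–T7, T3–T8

Yes; width 3.

Vertex coverage: the bags together contain {1, 2, 3, 4, 5, 6, 7, 8, 9, 10, 11}, the full vertex set. Edge coverage: each edge of G has both endpoints in at least one bag. Running intersection: for every vertex, the bags containing it form a connected subtree. All three properties hold, so this is a valid tree decomposition of width max|bag| − 1 = 3, and hence tw(G) ≤ 3.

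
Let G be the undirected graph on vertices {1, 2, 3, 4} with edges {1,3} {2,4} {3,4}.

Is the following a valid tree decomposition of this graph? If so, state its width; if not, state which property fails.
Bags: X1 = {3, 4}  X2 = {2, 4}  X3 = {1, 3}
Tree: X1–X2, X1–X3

Yes; width 1.

Every vertex of G appears in some bag (union = {1, 2, 3, 4}); every edge is covered by a bag; and for each vertex v the set of bags containing v is connected in the bag tree. The decomposition is therefore valid. The largest bag has 2 vertices, so the width is 1.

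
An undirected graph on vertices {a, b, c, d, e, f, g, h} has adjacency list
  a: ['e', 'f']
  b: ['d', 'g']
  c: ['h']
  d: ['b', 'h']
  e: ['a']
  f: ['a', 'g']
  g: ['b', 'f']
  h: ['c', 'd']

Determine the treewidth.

A width-1 tree decomposition is:
Bags: B1 = {c, h}  B2 = {d, h}  B3 = {b, d}  B4 = {b, g}  B5 = {f, g}  B6 = {a, f}  B7 = {a, e}
Tree: B1–B2, B2–B3, B3–B4, B4–B5, B5–B6, B6–B7
Every bag has size at most 2, so the width is 2 − 1 = 1 and tw(G) ≤ 1. Any graph with an edge has treewidth ≥ 1, and G has the edge c–h. Hence tw(G) = 1 exactly.

1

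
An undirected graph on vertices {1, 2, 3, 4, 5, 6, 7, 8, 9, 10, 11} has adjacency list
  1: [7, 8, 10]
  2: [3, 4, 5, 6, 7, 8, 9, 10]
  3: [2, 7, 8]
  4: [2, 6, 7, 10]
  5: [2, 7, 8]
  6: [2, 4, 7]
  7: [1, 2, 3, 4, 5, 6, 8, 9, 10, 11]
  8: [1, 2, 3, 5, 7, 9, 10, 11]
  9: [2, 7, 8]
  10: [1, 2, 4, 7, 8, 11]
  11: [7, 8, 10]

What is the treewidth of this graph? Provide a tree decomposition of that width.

Every bag has size at most 4, so the width is 4 − 1 = 3 and tw(G) ≤ 3. For the lower bound, the 4 vertices {1, 7, 8, 10} are pairwise adjacent, and any tree decomposition puts a clique entirely inside one bag — forcing width ≥ 3. The upper and lower bounds meet at 3, so that is the treewidth.

Treewidth 3.
Bags: B1 = {2, 7, 8, 10}  B2 = {2, 4, 7, 10}  B3 = {2, 4, 6, 7}  B4 = {1, 7, 8, 10}  B5 = {2, 5, 7, 8}  B6 = {7, 8, 10, 11}  B7 = {2, 7, 8, 9}  B8 = {2, 3, 7, 8}
Tree: B1–B2, B2–B3, B1–B4, B1–B5, B1–B6, B5–B7, B5–B8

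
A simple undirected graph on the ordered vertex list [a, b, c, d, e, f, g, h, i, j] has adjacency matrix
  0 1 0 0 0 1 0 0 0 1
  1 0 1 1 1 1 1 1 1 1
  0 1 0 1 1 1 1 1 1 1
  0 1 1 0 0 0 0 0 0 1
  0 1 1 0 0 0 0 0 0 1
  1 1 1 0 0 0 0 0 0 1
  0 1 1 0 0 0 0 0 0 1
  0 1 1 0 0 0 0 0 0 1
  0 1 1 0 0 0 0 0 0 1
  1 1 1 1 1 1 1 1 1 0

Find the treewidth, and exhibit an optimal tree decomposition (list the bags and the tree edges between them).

Treewidth 3.
One such decomposition:
Bags: B1 = {b, c, g, j}  B2 = {b, c, i, j}  B3 = {b, c, e, j}  B4 = {b, c, h, j}  B5 = {b, c, f, j}  B6 = {a, b, f, j}  B7 = {b, c, d, j}
Tree: B1–B2, B2–B3, B3–B4, B1–B5, B5–B6, B2–B7

Every bag has size at most 4, so the width is 4 − 1 = 3 and tw(G) ≤ 3. For the lower bound, the 4 vertices {b, c, d, j} are pairwise adjacent, and any tree decomposition puts a clique entirely inside one bag — forcing width ≥ 3. Hence tw(G) = 3 exactly.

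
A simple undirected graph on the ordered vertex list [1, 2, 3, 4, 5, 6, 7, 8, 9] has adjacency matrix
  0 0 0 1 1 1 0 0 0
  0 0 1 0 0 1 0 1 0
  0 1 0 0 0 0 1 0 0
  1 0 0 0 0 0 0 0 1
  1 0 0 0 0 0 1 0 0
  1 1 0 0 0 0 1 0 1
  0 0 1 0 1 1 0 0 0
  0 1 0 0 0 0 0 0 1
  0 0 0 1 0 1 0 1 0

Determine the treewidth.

3

A width-3 tree decomposition is:
Bags: B1 = {2, 3, 8, 9}  B2 = {2, 3, 6, 9}  B3 = {3, 6, 7, 9}  B4 = {4, 6, 7, 9}  B5 = {1, 4, 6, 7}  B6 = {1, 4, 5, 7}
Tree: B1–B2, B2–B3, B3–B4, B4–B5, B5–B6
Every bag has size at most 4, so the width is 4 − 1 = 3 and tw(G) ≤ 3. For the lower bound: the 4 vertex sets {2,3,8}, {9}, {6}, {1,4,5,7} are disjoint, each induces a connected subgraph, and every pair is joined by at least one edge of G. Contracting each set to a single vertex therefore yields K_{4} as a minor, and since treewidth is minor-monotone, tw(G) ≥ tw(K_{4}) = 3. The upper and lower bounds meet at 3, so that is the treewidth.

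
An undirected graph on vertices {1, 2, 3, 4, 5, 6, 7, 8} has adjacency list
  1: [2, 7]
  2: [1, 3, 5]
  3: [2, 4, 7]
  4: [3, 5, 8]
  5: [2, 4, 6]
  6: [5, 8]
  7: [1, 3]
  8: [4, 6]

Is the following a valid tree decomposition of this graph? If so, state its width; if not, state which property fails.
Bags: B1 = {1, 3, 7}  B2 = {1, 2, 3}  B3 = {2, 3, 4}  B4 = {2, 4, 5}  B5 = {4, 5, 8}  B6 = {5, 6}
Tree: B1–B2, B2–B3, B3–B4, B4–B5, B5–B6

No — edge (8,6) lies in no bag.

A tree decomposition must satisfy three properties: every vertex lies in some bag; for every edge, both endpoints lie together in some bag; and for every vertex, the bags containing it form a connected subtree. Here edge (8,6) lies in no bag, so the decomposition is invalid.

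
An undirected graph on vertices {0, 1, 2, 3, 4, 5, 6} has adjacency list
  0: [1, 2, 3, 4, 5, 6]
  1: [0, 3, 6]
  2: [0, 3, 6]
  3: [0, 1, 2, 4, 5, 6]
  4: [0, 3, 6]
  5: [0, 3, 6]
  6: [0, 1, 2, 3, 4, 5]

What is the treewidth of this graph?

A width-3 tree decomposition is:
Bags: B1 = {0, 2, 3, 6}  B2 = {0, 1, 3, 6}  B3 = {0, 3, 5, 6}  B4 = {0, 3, 4, 6}
Tree: B1–B2, B1–B3, B2–B4
Each bag holds 4 vertices, so the decomposition has width 3, which upper-bounds the treewidth. Conversely, {0, 1, 3, 6} is a clique of size 4, and the vertices of any clique must share a bag in every tree decomposition; so some bag has ≥ 4 vertices and tw(G) ≥ 3. Therefore the treewidth is 3.

3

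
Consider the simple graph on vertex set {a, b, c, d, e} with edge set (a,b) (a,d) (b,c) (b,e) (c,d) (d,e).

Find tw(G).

A width-2 tree decomposition is:
Bags: B1 = {b, c, d}  B2 = {a, b, d}  B3 = {b, d, e}
Tree: B1–B2, B2–B3
Every bag has size at most 3, so the width is 3 − 1 = 2 and tw(G) ≤ 2. The edges d–c–b–a–d form a cycle, so G is not a tree and its treewidth is at least 2. The upper and lower bounds meet at 2, so that is the treewidth.

2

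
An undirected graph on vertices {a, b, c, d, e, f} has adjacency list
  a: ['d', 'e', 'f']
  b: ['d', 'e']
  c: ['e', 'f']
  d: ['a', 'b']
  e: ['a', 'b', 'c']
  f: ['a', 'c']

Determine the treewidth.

2

A width-2 tree decomposition is:
Bags: B1 = {a, b, d}  B2 = {a, b, e}  B3 = {a, e, f}  B4 = {c, e, f}
Tree: B1–B2, B2–B3, B3–B4
Every bag has size at most 3, so the width is 3 − 1 = 2 and tw(G) ≤ 2. For the lower bound, G contains the cycle d–b–e–a–d, so G is not a forest; only forests have treewidth ≤ 1, hence tw(G) ≥ 2. The upper and lower bounds meet at 2, so that is the treewidth.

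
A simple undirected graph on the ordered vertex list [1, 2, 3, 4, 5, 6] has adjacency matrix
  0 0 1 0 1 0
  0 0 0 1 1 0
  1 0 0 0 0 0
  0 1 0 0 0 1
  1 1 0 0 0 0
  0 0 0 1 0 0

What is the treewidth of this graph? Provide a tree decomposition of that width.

Each bag holds 2 vertices, so the decomposition has width 1, which upper-bounds the treewidth. Any graph with an edge has treewidth ≥ 1, and G has the edge 3–1. The upper and lower bounds meet at 1, so that is the treewidth.

Treewidth 1.
One optimal decomposition is:
Bags: B1 = {1, 3}  B2 = {1, 5}  B3 = {2, 5}  B4 = {2, 4}  B5 = {4, 6}
Tree: B1–B2, B2–B3, B3–B4, B4–B5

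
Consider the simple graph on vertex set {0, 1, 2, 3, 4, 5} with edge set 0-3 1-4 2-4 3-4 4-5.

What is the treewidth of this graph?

A width-1 tree decomposition is:
Bags: B1 = {1, 4}  B2 = {3, 4}  B3 = {4, 5}  B4 = {0, 3}  B5 = {2, 4}
Tree: B1–B2, B1–B3, B2–B4, B2–B5
The largest bag has 2 vertices, giving width 1; this decomposition certifies tw(G) ≤ 1. Any graph with an edge has treewidth ≥ 1, and G has the edge 1–4. Combining the bounds, tw(G) = 1.

1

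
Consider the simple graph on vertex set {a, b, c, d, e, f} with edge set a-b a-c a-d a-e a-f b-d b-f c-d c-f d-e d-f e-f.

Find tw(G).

A width-3 tree decomposition is:
Bags: B1 = {a, c, d, f}  B2 = {a, b, d, f}  B3 = {a, d, e, f}
Tree: B1–B2, B2–B3
Each bag holds 4 vertices, so the decomposition has width 3, which upper-bounds the treewidth. Conversely, {a, d, e, f} is a clique of size 4, and the vertices of any clique must share a bag in every tree decomposition; so some bag has ≥ 4 vertices and tw(G) ≥ 3. Therefore the treewidth is 3.

3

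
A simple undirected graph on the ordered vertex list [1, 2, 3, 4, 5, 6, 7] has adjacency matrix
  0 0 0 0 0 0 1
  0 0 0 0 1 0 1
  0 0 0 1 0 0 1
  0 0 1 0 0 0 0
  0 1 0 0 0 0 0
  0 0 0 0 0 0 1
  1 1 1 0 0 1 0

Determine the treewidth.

1

A width-1 tree decomposition is:
Bags: B1 = {3, 7}  B2 = {1, 7}  B3 = {6, 7}  B4 = {2, 7}  B5 = {2, 5}  B6 = {3, 4}
Tree: B1–B2, B1–B3, B2–B4, B4–B5, B1–B6
The largest bag has 2 vertices, giving width 1; this decomposition certifies tw(G) ≤ 1. G has an edge, so its treewidth is at least 1. The upper and lower bounds meet at 1, so that is the treewidth.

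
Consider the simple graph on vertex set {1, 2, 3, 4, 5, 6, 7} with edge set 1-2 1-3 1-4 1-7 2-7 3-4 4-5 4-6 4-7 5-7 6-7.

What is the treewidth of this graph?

2

A width-2 tree decomposition is:
Bags: B1 = {1, 2, 7}  B2 = {1, 4, 7}  B3 = {4, 5, 7}  B4 = {1, 3, 4}  B5 = {4, 6, 7}
Tree: B1–B2, B2–B3, B2–B4, B3–B5
Each bag holds 3 vertices, so the decomposition has width 2, which upper-bounds the treewidth. For the lower bound, the 3 vertices {1, 2, 7} are pairwise adjacent, and any tree decomposition puts a clique entirely inside one bag — forcing width ≥ 2. The upper and lower bounds meet at 2, so that is the treewidth.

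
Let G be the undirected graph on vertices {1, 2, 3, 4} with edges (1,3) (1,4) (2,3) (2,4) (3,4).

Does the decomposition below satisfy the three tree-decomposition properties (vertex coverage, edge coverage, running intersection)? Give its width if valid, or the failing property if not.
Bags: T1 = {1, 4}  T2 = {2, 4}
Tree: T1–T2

A tree decomposition must satisfy three properties: every vertex lies in some bag; for every edge, both endpoints lie together in some bag; and for every vertex, the bags containing it form a connected subtree. Here vertex 3 appears in no bag, so the decomposition is invalid.

No — vertex 3 appears in no bag.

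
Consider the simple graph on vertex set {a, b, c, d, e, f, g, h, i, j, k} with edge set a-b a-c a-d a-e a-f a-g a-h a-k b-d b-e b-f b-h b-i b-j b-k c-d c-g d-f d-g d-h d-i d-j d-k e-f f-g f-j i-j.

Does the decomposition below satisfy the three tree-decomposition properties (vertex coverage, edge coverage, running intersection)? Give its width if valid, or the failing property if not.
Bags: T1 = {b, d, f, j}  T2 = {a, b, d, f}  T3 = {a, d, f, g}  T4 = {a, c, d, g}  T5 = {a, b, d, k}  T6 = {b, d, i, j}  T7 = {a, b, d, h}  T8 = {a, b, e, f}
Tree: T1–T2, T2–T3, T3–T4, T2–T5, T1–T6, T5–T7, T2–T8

Vertex coverage: the bags together contain {a, b, c, d, e, f, g, h, i, j, k}, the full vertex set. Edge coverage: each edge of G has both endpoints in at least one bag. Running intersection: for every vertex, the bags containing it form a connected subtree. All three properties hold, so this is a valid tree decomposition of width max|bag| − 1 = 3, and hence tw(G) ≤ 3.

Yes; width 3.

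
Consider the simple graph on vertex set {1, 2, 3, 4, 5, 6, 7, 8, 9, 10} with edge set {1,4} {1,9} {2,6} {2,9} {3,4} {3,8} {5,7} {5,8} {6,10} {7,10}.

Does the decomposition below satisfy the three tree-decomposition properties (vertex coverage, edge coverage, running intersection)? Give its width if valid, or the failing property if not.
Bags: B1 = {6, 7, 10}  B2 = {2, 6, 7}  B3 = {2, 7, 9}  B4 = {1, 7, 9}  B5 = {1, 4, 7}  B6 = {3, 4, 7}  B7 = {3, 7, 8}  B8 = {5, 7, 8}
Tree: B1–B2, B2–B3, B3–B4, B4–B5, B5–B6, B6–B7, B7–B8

Yes; width 2.

Vertex coverage: the bags together contain {1, 2, 3, 4, 5, 6, 7, 8, 9, 10}, the full vertex set. Edge coverage: each edge of G has both endpoints in at least one bag. Running intersection: for every vertex, the bags containing it form a connected subtree. All three properties hold, so this is a valid tree decomposition of width max|bag| − 1 = 2, and hence tw(G) ≤ 2.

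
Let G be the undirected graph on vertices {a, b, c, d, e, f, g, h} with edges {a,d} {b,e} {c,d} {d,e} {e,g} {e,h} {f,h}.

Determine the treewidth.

A width-1 tree decomposition is:
Bags: B1 = {e, h}  B2 = {b, e}  B3 = {f, h}  B4 = {d, e}  B5 = {e, g}  B6 = {a, d}  B7 = {c, d}
Tree: B1–B2, B1–B3, B2–B4, B2–B5, B4–B6, B6–B7
Each bag holds 2 vertices, so the decomposition has width 1, which upper-bounds the treewidth. Any graph with an edge has treewidth ≥ 1, and G has the edge h–e. Hence tw(G) = 1 exactly.

1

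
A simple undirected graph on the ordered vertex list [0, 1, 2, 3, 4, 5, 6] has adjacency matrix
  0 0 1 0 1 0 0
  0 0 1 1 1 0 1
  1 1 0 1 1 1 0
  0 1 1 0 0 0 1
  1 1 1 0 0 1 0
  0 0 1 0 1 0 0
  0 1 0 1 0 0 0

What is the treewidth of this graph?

2

A width-2 tree decomposition is:
Bags: B1 = {1, 2, 3}  B2 = {1, 3, 6}  B3 = {1, 2, 4}  B4 = {0, 2, 4}  B5 = {2, 4, 5}
Tree: B1–B2, B1–B3, B3–B4, B3–B5
Each bag holds 3 vertices, so the decomposition has width 2, which upper-bounds the treewidth. On the other hand G contains the 3-clique {1, 2, 3}. A clique must lie in a single bag of any decomposition, so no decomposition can have width below 2. Hence tw(G) = 2 exactly.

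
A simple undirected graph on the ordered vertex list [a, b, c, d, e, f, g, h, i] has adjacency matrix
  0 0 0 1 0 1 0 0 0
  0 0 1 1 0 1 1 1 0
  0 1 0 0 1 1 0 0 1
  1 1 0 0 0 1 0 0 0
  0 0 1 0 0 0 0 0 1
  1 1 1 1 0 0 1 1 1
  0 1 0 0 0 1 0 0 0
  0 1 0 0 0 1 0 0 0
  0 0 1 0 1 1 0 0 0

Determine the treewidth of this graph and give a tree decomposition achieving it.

The largest bag has 3 vertices, giving width 2; this decomposition certifies tw(G) ≤ 2. On the other hand G contains the 3-clique {c, e, i}. A clique must lie in a single bag of any decomposition, so no decomposition can have width below 2. Therefore the treewidth is 2.

Treewidth 2.
Bags: B1 = {b, c, f}  B2 = {c, f, i}  B3 = {b, d, f}  B4 = {b, f, g}  B5 = {c, e, i}  B6 = {b, f, h}  B7 = {a, d, f}
Tree: B1–B2, B1–B3, B3–B4, B2–B5, B3–B6, B3–B7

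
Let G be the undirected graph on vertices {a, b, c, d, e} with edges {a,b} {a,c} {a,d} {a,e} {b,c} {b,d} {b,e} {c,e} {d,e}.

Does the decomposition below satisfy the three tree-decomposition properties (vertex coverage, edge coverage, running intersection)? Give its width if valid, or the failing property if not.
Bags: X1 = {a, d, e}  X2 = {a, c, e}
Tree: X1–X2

No — vertex b appears in no bag.

A tree decomposition must satisfy three properties: every vertex lies in some bag; for every edge, both endpoints lie together in some bag; and for every vertex, the bags containing it form a connected subtree. Here vertex b appears in no bag, so the decomposition is invalid.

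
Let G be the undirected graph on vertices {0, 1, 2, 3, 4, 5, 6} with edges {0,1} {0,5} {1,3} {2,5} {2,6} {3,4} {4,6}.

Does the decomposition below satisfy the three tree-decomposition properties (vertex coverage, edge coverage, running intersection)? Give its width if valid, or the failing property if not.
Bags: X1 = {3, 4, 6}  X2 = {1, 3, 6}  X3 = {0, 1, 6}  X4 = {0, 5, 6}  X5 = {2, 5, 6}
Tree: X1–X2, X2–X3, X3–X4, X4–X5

Every vertex of G appears in some bag (union = {0, 1, 2, 3, 4, 5, 6}); every edge is covered by a bag; and for each vertex v the set of bags containing v is connected in the bag tree. The decomposition is therefore valid. The largest bag has 3 vertices, so the width is 2.

Yes; width 2.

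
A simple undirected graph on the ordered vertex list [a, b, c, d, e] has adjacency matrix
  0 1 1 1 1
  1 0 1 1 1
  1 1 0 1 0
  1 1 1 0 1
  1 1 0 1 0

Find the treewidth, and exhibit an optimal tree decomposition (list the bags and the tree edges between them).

Treewidth 3.
One such decomposition:
Bags: B1 = {a, b, c, d}  B2 = {a, b, d, e}
Tree: B1–B2

Every bag has size at most 4, so the width is 4 − 1 = 3 and tw(G) ≤ 3. On the other hand G contains the 4-clique {a, b, d, e}. A clique must lie in a single bag of any decomposition, so no decomposition can have width below 3. The upper and lower bounds meet at 3, so that is the treewidth.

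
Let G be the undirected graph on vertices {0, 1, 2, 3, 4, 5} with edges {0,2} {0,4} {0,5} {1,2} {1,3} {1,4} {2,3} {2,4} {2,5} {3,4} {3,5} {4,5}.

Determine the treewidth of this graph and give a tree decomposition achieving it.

Treewidth 3.
One such decomposition:
Bags: B1 = {0, 2, 4, 5}  B2 = {2, 3, 4, 5}  B3 = {1, 2, 3, 4}
Tree: B1–B2, B2–B3

Each bag holds 4 vertices, so the decomposition has width 3, which upper-bounds the treewidth. Conversely, {0, 2, 4, 5} is a clique of size 4, and the vertices of any clique must share a bag in every tree decomposition; so some bag has ≥ 4 vertices and tw(G) ≥ 3. The upper and lower bounds meet at 3, so that is the treewidth.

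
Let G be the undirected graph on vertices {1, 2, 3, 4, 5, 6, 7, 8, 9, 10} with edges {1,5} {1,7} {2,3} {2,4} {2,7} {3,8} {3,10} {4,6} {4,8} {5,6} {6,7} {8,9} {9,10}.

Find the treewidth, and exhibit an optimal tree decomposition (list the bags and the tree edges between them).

Each bag holds 3 vertices, so the decomposition has width 2, which upper-bounds the treewidth. The edges 5–1–7–6–5 form a cycle, so G is not a tree and its treewidth is at least 2. The upper and lower bounds meet at 2, so that is the treewidth.

Treewidth 2.
One optimal decomposition is:
Bags: B1 = {1, 5, 6}  B2 = {1, 6, 7}  B3 = {4, 6, 7}  B4 = {2, 4, 7}  B5 = {2, 4, 8}  B6 = {2, 3, 8}  B7 = {3, 8, 9}  B8 = {3, 9, 10}
Tree: B1–B2, B2–B3, B3–B4, B4–B5, B5–B6, B6–B7, B7–B8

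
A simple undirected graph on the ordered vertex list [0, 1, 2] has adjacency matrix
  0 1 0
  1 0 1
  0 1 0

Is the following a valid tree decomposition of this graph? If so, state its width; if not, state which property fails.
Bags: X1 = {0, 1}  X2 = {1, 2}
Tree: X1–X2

Checking the three conditions: (i) the bags cover all of {0, 1, 2}; (ii) for each edge, some bag contains both endpoints; (iii) the bags containing any fixed vertex form a subtree. All hold, so the decomposition is valid with width 2 − 1 = 1.

Yes; width 1.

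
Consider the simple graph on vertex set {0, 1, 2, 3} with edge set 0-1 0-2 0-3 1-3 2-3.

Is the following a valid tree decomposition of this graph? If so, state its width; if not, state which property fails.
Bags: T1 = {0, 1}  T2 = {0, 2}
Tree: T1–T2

No — vertex 3 appears in no bag.

A tree decomposition must satisfy three properties: every vertex lies in some bag; for every edge, both endpoints lie together in some bag; and for every vertex, the bags containing it form a connected subtree. Here vertex 3 appears in no bag, so the decomposition is invalid.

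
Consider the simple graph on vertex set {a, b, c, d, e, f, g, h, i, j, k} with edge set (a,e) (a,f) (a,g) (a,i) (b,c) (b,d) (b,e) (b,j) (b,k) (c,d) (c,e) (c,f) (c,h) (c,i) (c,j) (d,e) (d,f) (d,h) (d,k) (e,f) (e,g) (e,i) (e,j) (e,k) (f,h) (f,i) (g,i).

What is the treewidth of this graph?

A width-3 tree decomposition is:
Bags: B1 = {c, d, e, f}  B2 = {b, c, d, e}  B3 = {b, d, e, k}  B4 = {c, e, f, i}  B5 = {c, d, f, h}  B6 = {b, c, e, j}  B7 = {a, e, f, i}  B8 = {a, e, g, i}
Tree: B1–B2, B2–B3, B1–B4, B1–B5, B2–B6, B4–B7, B7–B8
The largest bag has 4 vertices, giving width 3; this decomposition certifies tw(G) ≤ 3. Conversely, {a, e, g, i} is a clique of size 4, and the vertices of any clique must share a bag in every tree decomposition; so some bag has ≥ 4 vertices and tw(G) ≥ 3. The upper and lower bounds meet at 3, so that is the treewidth.

3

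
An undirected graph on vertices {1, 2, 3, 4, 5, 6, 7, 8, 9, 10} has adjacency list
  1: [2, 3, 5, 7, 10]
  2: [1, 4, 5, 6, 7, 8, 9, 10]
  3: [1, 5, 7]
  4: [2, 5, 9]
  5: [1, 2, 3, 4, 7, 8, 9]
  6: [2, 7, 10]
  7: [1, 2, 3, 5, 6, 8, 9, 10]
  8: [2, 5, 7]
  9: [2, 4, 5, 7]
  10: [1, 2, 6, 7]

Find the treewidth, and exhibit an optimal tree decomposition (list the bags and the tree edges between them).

Each bag holds 4 vertices, so the decomposition has width 3, which upper-bounds the treewidth. For the lower bound, the 4 vertices {2, 4, 5, 9} are pairwise adjacent, and any tree decomposition puts a clique entirely inside one bag — forcing width ≥ 3. The upper and lower bounds meet at 3, so that is the treewidth.

Treewidth 3.
One optimal decomposition is:
Bags: B1 = {1, 2, 5, 7}  B2 = {2, 5, 7, 9}  B3 = {2, 5, 7, 8}  B4 = {1, 3, 5, 7}  B5 = {2, 4, 5, 9}  B6 = {1, 2, 7, 10}  B7 = {2, 6, 7, 10}
Tree: B1–B2, B1–B3, B1–B4, B2–B5, B1–B6, B6–B7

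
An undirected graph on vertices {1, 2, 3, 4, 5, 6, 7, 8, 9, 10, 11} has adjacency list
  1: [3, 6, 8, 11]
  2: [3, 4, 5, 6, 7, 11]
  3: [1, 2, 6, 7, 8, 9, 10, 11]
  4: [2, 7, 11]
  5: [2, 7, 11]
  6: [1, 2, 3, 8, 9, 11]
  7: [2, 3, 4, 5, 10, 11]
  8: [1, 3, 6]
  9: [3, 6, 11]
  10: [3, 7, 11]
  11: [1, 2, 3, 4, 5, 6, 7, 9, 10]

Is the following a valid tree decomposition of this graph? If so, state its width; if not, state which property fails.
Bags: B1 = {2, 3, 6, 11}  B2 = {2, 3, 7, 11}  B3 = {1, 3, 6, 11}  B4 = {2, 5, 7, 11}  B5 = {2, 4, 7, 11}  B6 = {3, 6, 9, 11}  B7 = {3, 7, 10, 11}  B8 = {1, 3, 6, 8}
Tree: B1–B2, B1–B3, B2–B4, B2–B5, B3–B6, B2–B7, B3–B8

Checking the three conditions: (i) the bags cover all of {1, 2, 3, 4, 5, 6, 7, 8, 9, 10, 11}; (ii) for each edge, some bag contains both endpoints; (iii) the bags containing any fixed vertex form a subtree. All hold, so the decomposition is valid with width 4 − 1 = 3.

Yes; width 3.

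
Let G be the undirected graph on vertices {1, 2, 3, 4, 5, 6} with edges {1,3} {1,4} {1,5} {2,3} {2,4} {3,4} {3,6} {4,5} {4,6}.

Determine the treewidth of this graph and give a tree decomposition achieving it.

Treewidth 2.
Bags: B1 = {1, 3, 4}  B2 = {2, 3, 4}  B3 = {1, 4, 5}  B4 = {3, 4, 6}
Tree: B1–B2, B1–B3, B1–B4

Every bag has size at most 3, so the width is 3 − 1 = 2 and tw(G) ≤ 2. On the other hand G contains the 3-clique {1, 3, 4}. A clique must lie in a single bag of any decomposition, so no decomposition can have width below 2. Combining the bounds, tw(G) = 2.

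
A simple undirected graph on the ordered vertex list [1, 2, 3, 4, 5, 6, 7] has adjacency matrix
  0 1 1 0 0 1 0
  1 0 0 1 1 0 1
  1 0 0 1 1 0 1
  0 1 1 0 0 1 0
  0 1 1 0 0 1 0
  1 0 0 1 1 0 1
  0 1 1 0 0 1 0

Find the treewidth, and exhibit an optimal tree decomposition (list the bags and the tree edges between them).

Each bag holds 4 vertices, so the decomposition has width 3, which upper-bounds the treewidth. For the lower bound: the 4 vertex sets {3,5}, {2,7}, {6}, {4} are disjoint, each induces a connected subgraph, and every pair is joined by at least one edge of G. Contracting each set to a single vertex therefore yields K_{4} as a minor, and since treewidth is minor-monotone, tw(G) ≥ tw(K_{4}) = 3. Combining the bounds, tw(G) = 3.

Treewidth 3.
Bags: B1 = {2, 3, 5, 6}  B2 = {2, 3, 6, 7}  B3 = {2, 3, 4, 6}  B4 = {1, 2, 3, 6}
Tree: B1–B2, B2–B3, B3–B4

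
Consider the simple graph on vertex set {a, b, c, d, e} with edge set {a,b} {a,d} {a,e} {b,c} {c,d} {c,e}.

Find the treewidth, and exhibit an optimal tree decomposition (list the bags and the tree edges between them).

The largest bag has 3 vertices, giving width 2; this decomposition certifies tw(G) ≤ 2. The edges b–c–d–a–b form a cycle, so G is not a tree and its treewidth is at least 2. Combining the bounds, tw(G) = 2.

Treewidth 2.
One optimal decomposition is:
Bags: B1 = {a, b, c}  B2 = {a, c, d}  B3 = {a, c, e}
Tree: B1–B2, B2–B3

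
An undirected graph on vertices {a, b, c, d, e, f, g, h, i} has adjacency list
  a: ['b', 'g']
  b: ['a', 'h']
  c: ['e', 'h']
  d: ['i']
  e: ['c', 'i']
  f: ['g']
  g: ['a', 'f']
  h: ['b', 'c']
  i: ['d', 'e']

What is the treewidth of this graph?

A width-1 tree decomposition is:
Bags: B1 = {f, g}  B2 = {a, g}  B3 = {a, b}  B4 = {b, h}  B5 = {c, h}  B6 = {c, e}  B7 = {e, i}  B8 = {d, i}
Tree: B1–B2, B2–B3, B3–B4, B4–B5, B5–B6, B6–B7, B7–B8
The largest bag has 2 vertices, giving width 1; this decomposition certifies tw(G) ≤ 1. Any graph with an edge has treewidth ≥ 1, and G has the edge f–g. Therefore the treewidth is 1.

1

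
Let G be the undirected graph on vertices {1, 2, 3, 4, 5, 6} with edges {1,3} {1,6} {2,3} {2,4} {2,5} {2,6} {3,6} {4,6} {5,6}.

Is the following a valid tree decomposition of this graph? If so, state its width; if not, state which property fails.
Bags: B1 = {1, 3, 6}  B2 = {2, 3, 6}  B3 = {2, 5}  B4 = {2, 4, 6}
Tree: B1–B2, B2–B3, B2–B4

A tree decomposition must satisfy three properties: every vertex lies in some bag; for every edge, both endpoints lie together in some bag; and for every vertex, the bags containing it form a connected subtree. Here edge (6,5) lies in no bag, so the decomposition is invalid.

No — edge (6,5) lies in no bag.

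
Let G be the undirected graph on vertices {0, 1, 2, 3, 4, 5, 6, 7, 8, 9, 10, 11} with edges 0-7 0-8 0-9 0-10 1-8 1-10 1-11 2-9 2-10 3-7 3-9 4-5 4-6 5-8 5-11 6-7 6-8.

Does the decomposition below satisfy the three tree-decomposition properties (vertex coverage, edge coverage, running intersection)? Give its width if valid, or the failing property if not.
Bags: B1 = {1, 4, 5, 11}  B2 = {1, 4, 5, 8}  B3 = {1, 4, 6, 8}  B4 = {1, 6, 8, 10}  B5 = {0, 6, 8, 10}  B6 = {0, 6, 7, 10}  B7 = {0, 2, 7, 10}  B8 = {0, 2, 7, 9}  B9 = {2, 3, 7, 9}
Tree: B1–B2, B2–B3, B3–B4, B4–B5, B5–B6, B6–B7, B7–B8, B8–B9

Yes; width 3.

Checking the three conditions: (i) the bags cover all of {0, 1, 2, 3, 4, 5, 6, 7, 8, 9, 10, 11}; (ii) for each edge, some bag contains both endpoints; (iii) the bags containing any fixed vertex form a subtree. All hold, so the decomposition is valid with width 4 − 1 = 3.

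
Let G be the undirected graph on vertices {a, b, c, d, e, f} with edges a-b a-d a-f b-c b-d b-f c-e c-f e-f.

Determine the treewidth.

2

A width-2 tree decomposition is:
Bags: B1 = {a, b, f}  B2 = {b, c, f}  B3 = {c, e, f}  B4 = {a, b, d}
Tree: B1–B2, B2–B3, B1–B4
The largest bag has 3 vertices, giving width 2; this decomposition certifies tw(G) ≤ 2. On the other hand G contains the 3-clique {a, b, d}. A clique must lie in a single bag of any decomposition, so no decomposition can have width below 2. Therefore the treewidth is 2.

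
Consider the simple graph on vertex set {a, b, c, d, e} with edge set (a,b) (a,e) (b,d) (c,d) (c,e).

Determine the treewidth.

A width-2 tree decomposition is:
Bags: B1 = {a, c, e}  B2 = {a, c, d}  B3 = {a, b, d}
Tree: B1–B2, B2–B3
The largest bag has 3 vertices, giving width 2; this decomposition certifies tw(G) ≤ 2. The edges a–e–c–d–b–a form a cycle, so G is not a tree and its treewidth is at least 2. The upper and lower bounds meet at 2, so that is the treewidth.

2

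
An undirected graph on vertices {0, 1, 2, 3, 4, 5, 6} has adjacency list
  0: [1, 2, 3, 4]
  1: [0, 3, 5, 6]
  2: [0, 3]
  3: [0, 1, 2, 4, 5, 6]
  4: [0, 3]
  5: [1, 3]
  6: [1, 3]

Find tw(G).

2

A width-2 tree decomposition is:
Bags: B1 = {0, 1, 3}  B2 = {0, 3, 4}  B3 = {1, 3, 5}  B4 = {1, 3, 6}  B5 = {0, 2, 3}
Tree: B1–B2, B1–B3, B3–B4, B2–B5
The largest bag has 3 vertices, giving width 2; this decomposition certifies tw(G) ≤ 2. For the lower bound, the 3 vertices {0, 1, 3} are pairwise adjacent, and any tree decomposition puts a clique entirely inside one bag — forcing width ≥ 2. Therefore the treewidth is 2.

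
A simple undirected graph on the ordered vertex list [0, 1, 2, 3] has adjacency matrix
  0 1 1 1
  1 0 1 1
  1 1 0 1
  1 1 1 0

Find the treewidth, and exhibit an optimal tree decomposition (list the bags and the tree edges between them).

With just one bag of size 4, the width is 4 − 1 = 3, so tw(G) ≤ 3. On the other hand G contains the 4-clique {0, 1, 2, 3}. A clique must lie in a single bag of any decomposition, so no decomposition can have width below 3. Combining the bounds, tw(G) = 3.

Treewidth 3.
One optimal decomposition is:
Bags: B1 = {0, 1, 2, 3}
Tree: (single bag)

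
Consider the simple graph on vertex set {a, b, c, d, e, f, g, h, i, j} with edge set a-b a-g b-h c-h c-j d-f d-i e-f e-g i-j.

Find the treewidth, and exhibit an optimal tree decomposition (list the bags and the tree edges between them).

Treewidth 2.
Bags: B1 = {a, e, g}  B2 = {a, e, f}  B3 = {a, d, f}  B4 = {a, d, i}  B5 = {a, i, j}  B6 = {a, c, j}  B7 = {a, c, h}  B8 = {a, b, h}
Tree: B1–B2, B2–B3, B3–B4, B4–B5, B5–B6, B6–B7, B7–B8

Every bag has size at most 3, so the width is 3 − 1 = 2 and tw(G) ≤ 2. For the lower bound, G contains the cycle a–g–e–f–d–i–j–c–h–b–a, so G is not a forest; only forests have treewidth ≤ 1, hence tw(G) ≥ 2. Hence tw(G) = 2 exactly.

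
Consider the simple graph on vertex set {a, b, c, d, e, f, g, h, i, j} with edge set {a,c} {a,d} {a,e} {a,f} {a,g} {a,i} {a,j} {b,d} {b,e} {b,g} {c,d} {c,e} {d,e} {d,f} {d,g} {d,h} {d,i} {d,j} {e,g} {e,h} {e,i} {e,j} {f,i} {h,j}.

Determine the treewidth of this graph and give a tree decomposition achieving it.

Each bag holds 4 vertices, so the decomposition has width 3, which upper-bounds the treewidth. Conversely, {d, e, h, j} is a clique of size 4, and the vertices of any clique must share a bag in every tree decomposition; so some bag has ≥ 4 vertices and tw(G) ≥ 3. Therefore the treewidth is 3.

Treewidth 3.
One such decomposition:
Bags: B1 = {a, c, d, e}  B2 = {a, d, e, g}  B3 = {a, d, e, j}  B4 = {d, e, h, j}  B5 = {a, d, e, i}  B6 = {a, d, f, i}  B7 = {b, d, e, g}
Tree: B1–B2, B2–B3, B3–B4, B1–B5, B5–B6, B2–B7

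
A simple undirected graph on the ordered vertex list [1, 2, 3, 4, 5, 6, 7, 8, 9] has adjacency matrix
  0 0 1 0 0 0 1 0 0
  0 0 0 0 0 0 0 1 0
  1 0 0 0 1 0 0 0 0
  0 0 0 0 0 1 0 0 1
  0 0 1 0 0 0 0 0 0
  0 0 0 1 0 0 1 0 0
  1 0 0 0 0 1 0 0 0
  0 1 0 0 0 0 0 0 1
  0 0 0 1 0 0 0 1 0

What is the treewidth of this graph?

1

A width-1 tree decomposition is:
Bags: B1 = {2, 8}  B2 = {8, 9}  B3 = {4, 9}  B4 = {4, 6}  B5 = {6, 7}  B6 = {1, 7}  B7 = {1, 3}  B8 = {3, 5}
Tree: B1–B2, B2–B3, B3–B4, B4–B5, B5–B6, B6–B7, B7–B8
Every bag has size at most 2, so the width is 2 − 1 = 1 and tw(G) ≤ 1. Since G has at least one edge (e.g. 2–8), it is not an edgeless graph, so tw(G) ≥ 1. The upper and lower bounds meet at 1, so that is the treewidth.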